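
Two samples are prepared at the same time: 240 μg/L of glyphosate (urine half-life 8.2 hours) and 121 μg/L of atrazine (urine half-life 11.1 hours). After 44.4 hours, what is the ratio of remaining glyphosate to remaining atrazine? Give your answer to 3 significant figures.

0.744

glyphosate: 240 × (1/2)^(44.4/8.2) = 240 × (1/2)^5.4146 ≈ 5.6266 μg/L.
atrazine: 121 × (1/2)^(44.4/11.1) = 121 × (1/2)^4 ≈ 7.5625 μg/L.
Ratio ≈ 5.6266 / 7.5625 ≈ 0.74401.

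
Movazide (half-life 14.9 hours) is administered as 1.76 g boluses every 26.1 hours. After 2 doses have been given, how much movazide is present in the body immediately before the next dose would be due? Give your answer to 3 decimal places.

The 2 doses were given 52.2, 26.1 hours ago.
Total = 1.76·(1/2)^(52.2/14.9) + 1.76·(1/2)^(26.1/14.9)
      = 0.1552 + 0.52264 ≈ 0.67785 g.

0.678 g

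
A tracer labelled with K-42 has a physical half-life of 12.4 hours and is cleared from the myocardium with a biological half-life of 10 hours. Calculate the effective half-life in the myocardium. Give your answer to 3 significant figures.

5.54 hours

1/t_eff = 1/t_phys + 1/t_biol = 1/12.4 + 1/10 = 0.18065 per hour.
t_eff = 12.4 × 10 / (12.4 + 10) ≈ 5.5357 hours.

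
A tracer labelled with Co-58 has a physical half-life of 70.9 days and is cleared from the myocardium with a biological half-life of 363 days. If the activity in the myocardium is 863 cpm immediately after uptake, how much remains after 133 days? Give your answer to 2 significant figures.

1/t_eff = 1/t_phys + 1/t_biol = 1/70.9 + 1/363 = 0.016859 per day.
t_eff = 70.9 × 363 / (70.9 + 363) ≈ 59.315 days.
Remaining = 863 × (1/2)^(133/59.315) = 863 × (1/2)^2.2423 ≈ 182.4 cpm.

180 cpm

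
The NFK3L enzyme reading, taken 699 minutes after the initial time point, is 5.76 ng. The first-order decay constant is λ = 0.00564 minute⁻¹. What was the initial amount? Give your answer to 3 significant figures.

297 ng

t½ = ln 2 / λ = 0.69315 / 0.00564 ≈ 122.9 minutes.
Number of half-lives elapsed: n = 699/122.9 ≈ 5.6876.
A₀ = A × 2^n = 5.76 × 2^5.6876 = 5.76 × 51.54 ≈ 296.87 ng.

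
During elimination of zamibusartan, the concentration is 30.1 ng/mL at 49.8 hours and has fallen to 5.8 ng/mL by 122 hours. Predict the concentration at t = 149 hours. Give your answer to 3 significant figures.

Over Δt = 122 − 49.8 = 72.2 hours, the level fell by a factor of 30.1/5.8 ≈ 5.1897.
n = log₂(5.1897) ≈ 2.3756 half-lives, so t½ = 72.2/2.3756 ≈ 30.392 hours.
From t = 122 to t = 149: 5.8 × (1/2)^((149−122)/30.392) ≈ 3.1332 ng/mL.

3.13 ng/mL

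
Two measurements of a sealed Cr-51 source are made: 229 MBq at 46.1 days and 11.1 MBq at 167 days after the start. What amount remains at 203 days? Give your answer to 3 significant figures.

4.51 MBq

Over Δt = 167 − 46.1 = 120.9 days, the level fell by a factor of 229/11.1 ≈ 20.631.
n = log₂(20.631) ≈ 4.3667 half-lives, so t½ = 120.9/4.3667 ≈ 27.687 days.
From t = 167 to t = 203: 11.1 × (1/2)^((203−167)/27.687) ≈ 4.5072 MBq.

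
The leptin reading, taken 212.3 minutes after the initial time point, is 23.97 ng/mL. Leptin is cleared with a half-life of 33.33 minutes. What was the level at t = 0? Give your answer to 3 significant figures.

Number of half-lives elapsed: n = 212.3/33.33 ≈ 6.3696.
A₀ = A × 2^n = 23.97 × 2^6.3696 = 23.97 × 82.69 ≈ 1982.1 ng/mL.

1980 ng/mL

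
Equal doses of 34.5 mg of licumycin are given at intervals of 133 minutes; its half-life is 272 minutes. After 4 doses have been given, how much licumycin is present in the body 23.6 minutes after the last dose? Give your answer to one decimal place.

83.9 mg

The 4 doses were given 422.6, 289.6, 156.6, 23.6 minutes ago.
Total = 34.5·(1/2)^(422.6/272) + 34.5·(1/2)^(289.6/272) + 34.5·(1/2)^(156.6/272) + 34.5·(1/2)^(23.6/272)
      = 11.752 + 16.493 + 23.148 + 32.486 ≈ 83.879 mg.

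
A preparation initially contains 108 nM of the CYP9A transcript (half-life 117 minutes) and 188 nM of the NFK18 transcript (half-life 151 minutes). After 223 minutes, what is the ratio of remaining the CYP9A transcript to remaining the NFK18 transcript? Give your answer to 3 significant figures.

0.427

CYP9A transcript: 108 × (1/2)^(223/117) = 108 × (1/2)^1.906 ≈ 28.818 nM.
NFK18 transcript: 188 × (1/2)^(223/151) = 188 × (1/2)^1.4768 ≈ 67.545 nM.
Ratio ≈ 28.818 / 67.545 ≈ 0.42665.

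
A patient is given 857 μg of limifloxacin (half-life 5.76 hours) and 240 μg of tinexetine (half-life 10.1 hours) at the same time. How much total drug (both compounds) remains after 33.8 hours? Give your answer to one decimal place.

limifloxacin: 857 × (1/2)^(33.8/5.76) = 857 × (1/2)^5.8681 ≈ 14.673 μg.
tinexetine: 240 × (1/2)^(33.8/10.1) = 240 × (1/2)^3.3465 ≈ 23.594 μg.
Total = 14.673 + 23.594 ≈ 38.267 μg.

38.3 μg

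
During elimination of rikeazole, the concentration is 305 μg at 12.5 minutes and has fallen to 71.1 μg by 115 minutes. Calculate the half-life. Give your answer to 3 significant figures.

Over Δt = 115 − 12.5 = 102.5 minutes, the level fell by a factor of 305/71.1 ≈ 4.2897.
n = log₂(4.2897) ≈ 2.1009 half-lives, so t½ = 102.5/2.1009 ≈ 48.789 minutes.

48.8 minutes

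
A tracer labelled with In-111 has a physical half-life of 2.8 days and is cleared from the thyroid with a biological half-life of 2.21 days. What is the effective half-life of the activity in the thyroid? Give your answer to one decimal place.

1.2 days

1/t_eff = 1/t_phys + 1/t_biol = 1/2.8 + 1/2.21 = 0.80963 per day.
t_eff = 2.8 × 2.21 / (2.8 + 2.21) ≈ 1.2351 days.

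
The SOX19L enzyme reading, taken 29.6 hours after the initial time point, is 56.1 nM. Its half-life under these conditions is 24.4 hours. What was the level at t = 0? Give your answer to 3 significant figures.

130 nM

Number of half-lives elapsed: n = 29.6/24.4 ≈ 1.2131.
A₀ = A × 2^n = 56.1 × 2^1.2131 = 56.1 × 2.3184 ≈ 130.06 nM.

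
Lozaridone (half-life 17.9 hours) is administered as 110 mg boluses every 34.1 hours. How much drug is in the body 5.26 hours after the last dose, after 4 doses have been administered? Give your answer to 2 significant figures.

120 mg

The 4 doses were given 107.56, 73.46, 39.36, 5.26 hours ago.
Total = 110·(1/2)^(107.56/17.9) + 110·(1/2)^(73.46/17.9) + 110·(1/2)^(39.36/17.9) + 110·(1/2)^(5.26/17.9)
      = 1.7081 + 6.3972 + 23.959 + 89.729 ≈ 121.79 mg.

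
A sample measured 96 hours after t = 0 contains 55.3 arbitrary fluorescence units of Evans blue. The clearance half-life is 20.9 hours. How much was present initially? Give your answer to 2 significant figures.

1300 arbitrary fluorescence units

Number of half-lives elapsed: n = 96/20.9 ≈ 4.5933.
A₀ = A × 2^n = 55.3 × 2^4.5933 = 55.3 × 24.139 ≈ 1334.9 arbitrary fluorescence units.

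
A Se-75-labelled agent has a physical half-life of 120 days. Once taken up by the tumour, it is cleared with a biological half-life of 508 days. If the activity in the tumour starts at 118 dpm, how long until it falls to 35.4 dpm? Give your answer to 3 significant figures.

169 days

1/t_eff = 1/t_phys + 1/t_biol = 1/120 + 1/508 = 0.010302 per day.
t_eff = 120 × 508 / (120 + 508) ≈ 97.07 days.
n = log₂(118/35.4) ≈ 1.737; t = 1.737 × 97.07 ≈ 168.61 days.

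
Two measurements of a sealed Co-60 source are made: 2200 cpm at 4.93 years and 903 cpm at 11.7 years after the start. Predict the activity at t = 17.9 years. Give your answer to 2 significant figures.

400 cpm

Over Δt = 11.7 − 4.93 = 6.77 years, the level fell by a factor of 2200/903 ≈ 2.4363.
n = log₂(2.4363) ≈ 1.2847 half-lives, so t½ = 6.77/1.2847 ≈ 5.2697 years.
From t = 11.7 to t = 17.9: 903 × (1/2)^((17.9−11.7)/5.2697) ≈ 399.5 cpm.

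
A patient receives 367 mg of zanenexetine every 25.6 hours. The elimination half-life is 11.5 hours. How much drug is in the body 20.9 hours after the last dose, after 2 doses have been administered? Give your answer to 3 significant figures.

The 2 doses were given 46.5, 20.9 hours ago.
Total = 367·(1/2)^(46.5/11.5) + 367·(1/2)^(20.9/11.5)
      = 22.257 + 104.13 ≈ 126.39 mg.

126 mg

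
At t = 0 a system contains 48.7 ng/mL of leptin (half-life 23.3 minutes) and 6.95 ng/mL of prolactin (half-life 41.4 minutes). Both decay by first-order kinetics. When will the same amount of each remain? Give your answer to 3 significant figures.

150 minutes

Set 48.7·(1/2)^(t/23.3) = 6.95·(1/2)^(t/41.4).
Taking log₂: log₂(48.7/6.95) = t·(1/23.3 − 1/41.4).
log₂(7.0072) = 2.8088; 1/23.3 − 1/41.4 = 0.018764.
t = 2.8088 / 0.018764 ≈ 149.69 minutes.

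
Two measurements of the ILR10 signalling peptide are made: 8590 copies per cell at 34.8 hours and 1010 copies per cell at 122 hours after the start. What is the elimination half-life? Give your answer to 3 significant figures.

28.2 hours

Over Δt = 122 − 34.8 = 87.2 hours, the level fell by a factor of 8590/1010 ≈ 8.505.
n = log₂(8.505) ≈ 3.0883 half-lives, so t½ = 87.2/3.0883 ≈ 28.236 hours.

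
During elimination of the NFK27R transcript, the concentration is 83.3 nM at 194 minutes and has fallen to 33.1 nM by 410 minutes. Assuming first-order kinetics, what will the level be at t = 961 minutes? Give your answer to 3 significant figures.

Over Δt = 410 − 194 = 216 minutes, the level fell by a factor of 83.3/33.1 ≈ 2.5166.
n = log₂(2.5166) ≈ 1.3315 half-lives, so t½ = 216/1.3315 ≈ 162.22 minutes.
From t = 410 to t = 961: 33.1 × (1/2)^((961−410)/162.22) ≈ 3.1432 nM.

3.14 nM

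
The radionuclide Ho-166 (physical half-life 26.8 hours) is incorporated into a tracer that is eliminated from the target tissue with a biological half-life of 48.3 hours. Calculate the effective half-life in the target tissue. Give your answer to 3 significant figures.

1/t_eff = 1/t_phys + 1/t_biol = 1/26.8 + 1/48.3 = 0.058017 per hour.
t_eff = 26.8 × 48.3 / (26.8 + 48.3) ≈ 17.236 hours.

17.2 hours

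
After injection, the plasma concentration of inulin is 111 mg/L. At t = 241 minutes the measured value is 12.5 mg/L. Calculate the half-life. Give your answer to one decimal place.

76.5 minutes

A/A₀ = 12.5/111 ≈ 0.11261.
n = log₂(8.88) ≈ 3.1506 half-lives elapsed in 241 minutes.
t½ = 241/3.1506 ≈ 76.494 minutes.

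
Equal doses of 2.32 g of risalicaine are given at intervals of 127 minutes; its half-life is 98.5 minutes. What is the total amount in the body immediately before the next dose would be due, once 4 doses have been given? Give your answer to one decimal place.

1.6 g

The 4 doses were given 508, 381, 254, 127 minutes ago.
Total = 2.32·(1/2)^(508/98.5) + 2.32·(1/2)^(381/98.5) + 2.32·(1/2)^(254/98.5) + 2.32·(1/2)^(127/98.5)
      = 0.065008 + 0.15889 + 0.38835 + 0.9492 ≈ 1.5615 g.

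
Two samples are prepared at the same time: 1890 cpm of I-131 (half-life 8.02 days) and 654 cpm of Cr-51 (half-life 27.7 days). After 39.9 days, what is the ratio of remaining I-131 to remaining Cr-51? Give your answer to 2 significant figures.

I-131: 1890 × (1/2)^(39.9/8.02) = 1890 × (1/2)^4.9751 ≈ 60.092 cpm.
Cr-51: 654 × (1/2)^(39.9/27.7) = 654 × (1/2)^1.4404 ≈ 240.97 cpm.
Ratio ≈ 60.092 / 240.97 ≈ 0.24938.

0.25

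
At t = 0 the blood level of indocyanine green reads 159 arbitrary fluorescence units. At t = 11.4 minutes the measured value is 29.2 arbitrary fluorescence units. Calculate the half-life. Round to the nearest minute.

5 minutes

A/A₀ = 29.2/159 ≈ 0.18365.
n = log₂(5.4452) ≈ 2.445 half-lives elapsed in 11.4 minutes.
t½ = 11.4/2.445 ≈ 4.6626 minutes.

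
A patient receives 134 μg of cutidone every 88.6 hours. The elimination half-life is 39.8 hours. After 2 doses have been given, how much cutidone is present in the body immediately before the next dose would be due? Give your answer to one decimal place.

34.8 μg

The 2 doses were given 177.2, 88.6 hours ago.
Total = 134·(1/2)^(177.2/39.8) + 134·(1/2)^(88.6/39.8)
      = 6.1213 + 28.64 ≈ 34.761 μg.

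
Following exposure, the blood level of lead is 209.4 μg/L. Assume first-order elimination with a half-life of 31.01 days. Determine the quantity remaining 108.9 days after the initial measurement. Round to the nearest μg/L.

18 μg/L

Number of half-lives: n = 108.9/31.01 ≈ 3.5118.
Remaining = 209.4 × (1/2)^3.5118 = 209.4 × 0.08767 ≈ 18.358 μg/L.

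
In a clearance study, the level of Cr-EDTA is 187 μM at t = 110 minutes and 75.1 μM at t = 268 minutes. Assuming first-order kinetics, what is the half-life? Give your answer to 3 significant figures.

Over Δt = 268 − 110 = 158 minutes, the level fell by a factor of 187/75.1 ≈ 2.49.
n = log₂(2.49) ≈ 1.3162 half-lives, so t½ = 158/1.3162 ≈ 120.05 minutes.

120 minutes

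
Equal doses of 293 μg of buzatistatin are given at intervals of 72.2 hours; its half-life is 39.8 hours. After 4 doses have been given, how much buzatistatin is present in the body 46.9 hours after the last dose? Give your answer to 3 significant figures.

The 4 doses were given 263.5, 191.3, 119.1, 46.9 hours ago.
Total = 293·(1/2)^(263.5/39.8) + 293·(1/2)^(191.3/39.8) + 293·(1/2)^(119.1/39.8) + 293·(1/2)^(46.9/39.8)
      = 2.9776 + 10.47 + 36.817 + 129.46 ≈ 179.72 μg.

180 μg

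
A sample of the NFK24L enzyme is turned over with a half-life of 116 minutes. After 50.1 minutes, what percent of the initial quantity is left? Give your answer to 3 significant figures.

74.1%

n = 50.1/116 ≈ 0.4319 half-lives.
Fraction remaining = (1/2)^0.4319 ≈ 0.74129, i.e. 74.129%.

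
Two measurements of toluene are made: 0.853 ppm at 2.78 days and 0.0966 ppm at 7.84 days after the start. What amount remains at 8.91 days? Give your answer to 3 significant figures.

Over Δt = 7.84 − 2.78 = 5.06 days, the level fell by a factor of 0.853/0.0966 ≈ 8.8302.
n = log₂(8.8302) ≈ 3.1425 half-lives, so t½ = 5.06/3.1425 ≈ 1.6102 days.
From t = 7.84 to t = 8.91: 0.0966 × (1/2)^((8.91−7.84)/1.6102) ≈ 0.060945 ppm.

0.0609 ppm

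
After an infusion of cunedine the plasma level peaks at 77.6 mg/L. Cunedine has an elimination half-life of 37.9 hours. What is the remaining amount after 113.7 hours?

9.7 mg/L

Elapsed time is 3 half-lives (113.7/37.9).
Each half-life halves the amount: 77.6 × (1/2)^3 = 77.6/8 = 9.7 mg/L.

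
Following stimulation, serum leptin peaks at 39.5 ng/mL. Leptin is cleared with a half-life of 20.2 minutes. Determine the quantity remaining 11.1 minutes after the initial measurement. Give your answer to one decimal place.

27.0 ng/mL

Number of half-lives: n = 11.1/20.2 ≈ 0.5495.
Remaining = 39.5 × (1/2)^0.5495 = 39.5 × 0.68325 ≈ 26.989 ng/mL.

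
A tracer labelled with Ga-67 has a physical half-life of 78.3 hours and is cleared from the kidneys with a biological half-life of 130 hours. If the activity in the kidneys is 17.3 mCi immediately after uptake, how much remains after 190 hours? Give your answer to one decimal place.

1.2 mCi

1/t_eff = 1/t_phys + 1/t_biol = 1/78.3 + 1/130 = 0.020464 per hour.
t_eff = 78.3 × 130 / (78.3 + 130) ≈ 48.867 hours.
Remaining = 17.3 × (1/2)^(190/48.867) = 17.3 × (1/2)^3.8881 ≈ 1.1685 mCi.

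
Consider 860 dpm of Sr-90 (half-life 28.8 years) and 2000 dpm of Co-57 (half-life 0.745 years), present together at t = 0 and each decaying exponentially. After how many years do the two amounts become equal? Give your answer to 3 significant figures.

0.931 years

Set 860·(1/2)^(t/28.8) = 2000·(1/2)^(t/0.745).
Taking log₂: log₂(860/2000) = t·(1/28.8 − 1/0.745).
log₂(0.43) = -1.2176; 1/28.8 − 1/0.745 = -1.3076.
t = -1.2176 / -1.3076 ≈ 0.93119 years.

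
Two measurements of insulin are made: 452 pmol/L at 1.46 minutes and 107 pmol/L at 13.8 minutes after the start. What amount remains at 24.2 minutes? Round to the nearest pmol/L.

32 pmol/L

Over Δt = 13.8 − 1.46 = 12.34 minutes, the level fell by a factor of 452/107 ≈ 4.2243.
n = log₂(4.2243) ≈ 2.0787 half-lives, so t½ = 12.34/2.0787 ≈ 5.9364 minutes.
From t = 13.8 to t = 24.2: 107 × (1/2)^((24.2−13.8)/5.9364) ≈ 31.769 pmol/L.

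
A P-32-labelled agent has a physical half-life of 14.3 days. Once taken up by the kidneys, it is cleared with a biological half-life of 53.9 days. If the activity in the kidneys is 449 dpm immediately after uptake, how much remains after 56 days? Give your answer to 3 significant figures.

1/t_eff = 1/t_phys + 1/t_biol = 1/14.3 + 1/53.9 = 0.088483 per day.
t_eff = 14.3 × 53.9 / (14.3 + 53.9) ≈ 11.302 days.
Remaining = 449 × (1/2)^(56/11.302) = 449 × (1/2)^4.955 ≈ 14.475 dpm.

14.5 dpm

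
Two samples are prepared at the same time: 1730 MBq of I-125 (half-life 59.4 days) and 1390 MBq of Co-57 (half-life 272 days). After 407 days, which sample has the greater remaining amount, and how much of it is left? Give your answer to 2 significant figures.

Co-57, 490 MBq

I-125: 1730 × (1/2)^6.8519 ≈ 14.977 MBq.
Co-57: 1390 × (1/2)^1.4963 ≈ 492.69 MBq.
Co-57 has more remaining, at ≈ 492.69 MBq.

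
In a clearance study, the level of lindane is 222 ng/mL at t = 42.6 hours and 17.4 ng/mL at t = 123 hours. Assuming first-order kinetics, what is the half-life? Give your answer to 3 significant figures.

Over Δt = 123 − 42.6 = 80.4 hours, the level fell by a factor of 222/17.4 ≈ 12.759.
n = log₂(12.759) ≈ 3.6734 half-lives, so t½ = 80.4/3.6734 ≈ 21.887 hours.

21.9 hours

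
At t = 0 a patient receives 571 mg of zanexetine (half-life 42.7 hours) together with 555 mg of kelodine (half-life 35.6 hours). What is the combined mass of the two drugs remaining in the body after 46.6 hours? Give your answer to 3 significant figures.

492 mg

zanexetine: 571 × (1/2)^(46.6/42.7) = 571 × (1/2)^1.0913 ≈ 267.99 mg.
kelodine: 555 × (1/2)^(46.6/35.6) = 555 × (1/2)^1.309 ≈ 224 mg.
Total = 267.99 + 224 ≈ 491.99 mg.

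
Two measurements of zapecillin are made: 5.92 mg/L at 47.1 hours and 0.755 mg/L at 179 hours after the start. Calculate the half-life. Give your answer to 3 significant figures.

Over Δt = 179 − 47.1 = 131.9 hours, the level fell by a factor of 5.92/0.755 ≈ 7.8411.
n = log₂(7.8411) ≈ 2.971 half-lives, so t½ = 131.9/2.971 ≈ 44.395 hours.

44.4 hours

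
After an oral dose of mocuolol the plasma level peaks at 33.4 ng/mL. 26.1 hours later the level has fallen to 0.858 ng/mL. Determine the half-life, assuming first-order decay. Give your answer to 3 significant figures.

4.94 hours

A/A₀ = 0.858/33.4 ≈ 0.025689.
n = log₂(38.928) ≈ 5.2827 half-lives elapsed in 26.1 hours.
t½ = 26.1/5.2827 ≈ 4.9406 hours.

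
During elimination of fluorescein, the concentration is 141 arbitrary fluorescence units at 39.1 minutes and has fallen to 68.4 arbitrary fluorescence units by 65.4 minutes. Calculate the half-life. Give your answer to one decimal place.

25.2 minutes

Over Δt = 65.4 − 39.1 = 26.3 minutes, the level fell by a factor of 141/68.4 ≈ 2.0614.
n = log₂(2.0614) ≈ 1.0436 half-lives, so t½ = 26.3/1.0436 ≈ 25.201 minutes.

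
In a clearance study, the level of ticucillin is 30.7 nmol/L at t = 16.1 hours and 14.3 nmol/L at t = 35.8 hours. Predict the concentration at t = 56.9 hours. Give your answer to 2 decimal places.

Over Δt = 35.8 − 16.1 = 19.7 hours, the level fell by a factor of 30.7/14.3 ≈ 2.1469.
n = log₂(2.1469) ≈ 1.1022 half-lives, so t½ = 19.7/1.1022 ≈ 17.873 hours.
From t = 35.8 to t = 56.9: 14.3 × (1/2)^((56.9−35.8)/17.873) ≈ 6.3089 nmol/L.

6.31 nmol/L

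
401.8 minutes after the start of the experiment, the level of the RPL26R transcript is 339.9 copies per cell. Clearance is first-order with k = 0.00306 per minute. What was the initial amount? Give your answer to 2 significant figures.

1200 copies per cell

t½ = ln 2 / k = 0.69315 / 0.00306 ≈ 226.52 minutes.
Number of half-lives elapsed: n = 401.8/226.52 ≈ 1.7738.
A₀ = A × 2^n = 339.9 × 2^1.7738 = 339.9 × 3.4195 ≈ 1162.3 copies per cell.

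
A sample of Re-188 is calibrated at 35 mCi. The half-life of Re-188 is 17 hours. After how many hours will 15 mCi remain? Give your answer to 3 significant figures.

Fraction remaining = 15/35 ≈ 0.42857.
n = log₂(35/15) = ln(2.3333)/ln 2 ≈ 1.2224 half-lives.
t = n × t½ = 1.2224 × 17 ≈ 20.781 hours.

20.8 hours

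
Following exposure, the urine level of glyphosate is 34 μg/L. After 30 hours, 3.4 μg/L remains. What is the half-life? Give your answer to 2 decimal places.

A/A₀ = 3.4/34 ≈ 0.1.
n = log₂(10) ≈ 3.3219 half-lives elapsed in 30 hours.
t½ = 30/3.3219 ≈ 9.0309 hours.

9.03 hours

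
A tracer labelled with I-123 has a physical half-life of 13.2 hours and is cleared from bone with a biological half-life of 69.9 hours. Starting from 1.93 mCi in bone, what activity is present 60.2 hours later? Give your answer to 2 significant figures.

1/t_eff = 1/t_phys + 1/t_biol = 1/13.2 + 1/69.9 = 0.090064 per hour.
t_eff = 13.2 × 69.9 / (13.2 + 69.9) ≈ 11.103 hours.
Remaining = 1.93 × (1/2)^(60.2/11.103) = 1.93 × (1/2)^5.4218 ≈ 0.045022 mCi.

0.045 mCi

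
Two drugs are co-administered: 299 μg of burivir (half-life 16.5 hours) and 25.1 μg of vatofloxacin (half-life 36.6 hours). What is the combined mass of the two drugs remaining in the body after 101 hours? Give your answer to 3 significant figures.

burivir: 299 × (1/2)^(101/16.5) = 299 × (1/2)^6.1212 ≈ 4.2954 μg.
vatofloxacin: 25.1 × (1/2)^(101/36.6) = 25.1 × (1/2)^2.7596 ≈ 3.7065 μg.
Total = 4.2954 + 3.7065 ≈ 8.0019 μg.

8.00 μg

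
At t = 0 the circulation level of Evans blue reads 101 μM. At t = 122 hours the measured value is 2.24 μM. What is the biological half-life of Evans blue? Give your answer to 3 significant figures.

22.2 hours

A/A₀ = 2.24/101 ≈ 0.022178.
n = log₂(45.089) ≈ 5.4947 half-lives elapsed in 122 hours.
t½ = 122/5.4947 ≈ 22.203 hours.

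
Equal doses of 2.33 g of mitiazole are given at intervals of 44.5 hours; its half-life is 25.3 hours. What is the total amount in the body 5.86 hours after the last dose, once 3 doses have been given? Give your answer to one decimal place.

The 3 doses were given 94.86, 50.36, 5.86 hours ago.
Total = 2.33·(1/2)^(94.86/25.3) + 2.33·(1/2)^(50.36/25.3) + 2.33·(1/2)^(5.86/25.3)
      = 0.17325 + 0.58634 + 1.9844 ≈ 2.744 g.

2.7 g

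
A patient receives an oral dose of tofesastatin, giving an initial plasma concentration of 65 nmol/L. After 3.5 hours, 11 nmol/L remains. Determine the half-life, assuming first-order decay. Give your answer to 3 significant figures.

A/A₀ = 11/65 ≈ 0.16923.
n = log₂(5.9091) ≈ 2.5629 half-lives elapsed in 3.5 hours.
t½ = 3.5/2.5629 ≈ 1.3656 hours.

1.37 hours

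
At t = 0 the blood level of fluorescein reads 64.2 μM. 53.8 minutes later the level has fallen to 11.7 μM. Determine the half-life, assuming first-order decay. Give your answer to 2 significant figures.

A/A₀ = 11.7/64.2 ≈ 0.18224.
n = log₂(5.4872) ≈ 2.4561 half-lives elapsed in 53.8 minutes.
t½ = 53.8/2.4561 ≈ 21.905 minutes.

22 minutes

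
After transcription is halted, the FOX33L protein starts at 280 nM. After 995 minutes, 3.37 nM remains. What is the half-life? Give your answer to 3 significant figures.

A/A₀ = 3.37/280 ≈ 0.012036.
n = log₂(83.086) ≈ 6.3765 half-lives elapsed in 995 minutes.
t½ = 995/6.3765 ≈ 156.04 minutes.

156 minutes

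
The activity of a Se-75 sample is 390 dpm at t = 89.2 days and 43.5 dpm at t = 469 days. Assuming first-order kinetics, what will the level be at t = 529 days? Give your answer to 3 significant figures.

Over Δt = 469 − 89.2 = 379.8 days, the level fell by a factor of 390/43.5 ≈ 8.9655.
n = log₂(8.9655) ≈ 3.1644 half-lives, so t½ = 379.8/3.1644 ≈ 120.02 days.
From t = 469 to t = 529: 43.5 × (1/2)^((529−469)/120.02) ≈ 30.761 dpm.

30.8 dpm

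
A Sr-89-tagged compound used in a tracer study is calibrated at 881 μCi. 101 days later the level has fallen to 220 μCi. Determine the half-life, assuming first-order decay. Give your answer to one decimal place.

50.5 days

A/A₀ = 220/881 ≈ 0.24972.
n = log₂(4.0045) ≈ 2.0016 half-lives elapsed in 101 days.
t½ = 101/2.0016 ≈ 50.459 days.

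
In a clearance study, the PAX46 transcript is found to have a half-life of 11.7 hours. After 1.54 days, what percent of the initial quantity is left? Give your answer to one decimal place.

11.2%

1.54 days = 36.96 hours.
n = 36.96/11.7 ≈ 3.159 half-lives.
Fraction remaining = (1/2)^3.159 ≈ 0.11196, i.e. 11.196%.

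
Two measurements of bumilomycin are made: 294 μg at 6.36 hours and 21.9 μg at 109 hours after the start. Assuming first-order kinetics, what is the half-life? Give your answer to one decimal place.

27.4 hours

Over Δt = 109 − 6.36 = 102.64 hours, the level fell by a factor of 294/21.9 ≈ 13.425.
n = log₂(13.425) ≈ 3.7468 half-lives, so t½ = 102.64/3.7468 ≈ 27.394 hours.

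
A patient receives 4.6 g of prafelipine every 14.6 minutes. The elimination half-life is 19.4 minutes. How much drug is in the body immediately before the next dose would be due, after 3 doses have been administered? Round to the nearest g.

5 g

The 3 doses were given 43.8, 29.2, 14.6 minutes ago.
Total = 4.6·(1/2)^(43.8/19.4) + 4.6·(1/2)^(29.2/19.4) + 4.6·(1/2)^(14.6/19.4)
      = 0.96186 + 1.6205 + 2.7303 ≈ 5.3127 g.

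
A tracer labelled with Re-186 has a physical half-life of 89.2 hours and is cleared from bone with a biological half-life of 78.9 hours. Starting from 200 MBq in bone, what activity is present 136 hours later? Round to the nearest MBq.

1/t_eff = 1/t_phys + 1/t_biol = 1/89.2 + 1/78.9 = 0.023885 per hour.
t_eff = 89.2 × 78.9 / (89.2 + 78.9) ≈ 41.867 hours.
Remaining = 200 × (1/2)^(136/41.867) = 200 × (1/2)^3.2484 ≈ 21.046 MBq.

21 MBq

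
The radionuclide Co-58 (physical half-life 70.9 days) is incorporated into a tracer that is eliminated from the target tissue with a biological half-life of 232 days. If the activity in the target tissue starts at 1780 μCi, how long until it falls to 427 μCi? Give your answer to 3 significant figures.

112 days

1/t_eff = 1/t_phys + 1/t_biol = 1/70.9 + 1/232 = 0.018415 per day.
t_eff = 70.9 × 232 / (70.9 + 232) ≈ 54.304 days.
n = log₂(1780/427) ≈ 2.0596; t = 2.0596 × 54.304 ≈ 111.84 days.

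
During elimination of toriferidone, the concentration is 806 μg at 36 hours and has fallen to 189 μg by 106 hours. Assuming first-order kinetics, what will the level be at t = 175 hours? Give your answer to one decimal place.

Over Δt = 106 − 36 = 70 hours, the level fell by a factor of 806/189 ≈ 4.2646.
n = log₂(4.2646) ≈ 2.0924 half-lives, so t½ = 70/2.0924 ≈ 33.455 hours.
From t = 106 to t = 175: 189 × (1/2)^((175−106)/33.455) ≈ 45.247 μg.

45.2 μg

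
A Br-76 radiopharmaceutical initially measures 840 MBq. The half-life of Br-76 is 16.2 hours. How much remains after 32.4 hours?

Elapsed time is 2 half-lives (32.4/16.2).
Each half-life halves the amount: 840 × (1/2)^2 = 840/4 = 210 MBq.

210 MBq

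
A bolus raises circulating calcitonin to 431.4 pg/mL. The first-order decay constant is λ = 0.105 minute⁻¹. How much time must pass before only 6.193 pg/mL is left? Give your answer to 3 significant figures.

40.4 minutes

t½ = ln 2 / λ = 0.69315 / 0.105 ≈ 6.6014 minutes.
Fraction remaining = 6.193/431.4 ≈ 0.014356.
n = log₂(431.4/6.193) = ln(69.659)/ln 2 ≈ 6.1222 half-lives.
t = n × t½ = 6.1222 × 6.6014 ≈ 40.415 minutes.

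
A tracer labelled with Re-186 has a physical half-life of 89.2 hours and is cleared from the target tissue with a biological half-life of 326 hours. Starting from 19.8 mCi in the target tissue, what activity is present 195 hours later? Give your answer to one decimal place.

2.9 mCi

1/t_eff = 1/t_phys + 1/t_biol = 1/89.2 + 1/326 = 0.014278 per hour.
t_eff = 89.2 × 326 / (89.2 + 326) ≈ 70.037 hours.
Remaining = 19.8 × (1/2)^(195/70.037) = 19.8 × (1/2)^2.7843 ≈ 2.8742 mCi.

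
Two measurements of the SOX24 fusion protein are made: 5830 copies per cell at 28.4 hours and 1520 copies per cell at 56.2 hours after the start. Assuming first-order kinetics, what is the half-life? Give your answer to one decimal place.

14.3 hours

Over Δt = 56.2 − 28.4 = 27.8 hours, the level fell by a factor of 5830/1520 ≈ 3.8355.
n = log₂(3.8355) ≈ 1.9394 half-lives, so t½ = 27.8/1.9394 ≈ 14.334 hours.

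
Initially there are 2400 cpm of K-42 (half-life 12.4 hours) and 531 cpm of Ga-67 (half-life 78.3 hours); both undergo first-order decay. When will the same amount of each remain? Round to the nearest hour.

32 hours

Set 2400·(1/2)^(t/12.4) = 531·(1/2)^(t/78.3).
Taking log₂: log₂(2400/531) = t·(1/12.4 − 1/78.3).
log₂(4.5198) = 2.1763; 1/12.4 − 1/78.3 = 0.067874.
t = 2.1763 / 0.067874 ≈ 32.063 hours.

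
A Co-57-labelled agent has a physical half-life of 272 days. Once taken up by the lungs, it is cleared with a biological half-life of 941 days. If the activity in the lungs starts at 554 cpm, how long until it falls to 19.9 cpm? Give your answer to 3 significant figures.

1/t_eff = 1/t_phys + 1/t_biol = 1/272 + 1/941 = 0.0047392 per day.
t_eff = 272 × 941 / (272 + 941) ≈ 211.01 days.
n = log₂(554/19.9) ≈ 4.799; t = 4.799 × 211.01 ≈ 1012.6 days.

1010 days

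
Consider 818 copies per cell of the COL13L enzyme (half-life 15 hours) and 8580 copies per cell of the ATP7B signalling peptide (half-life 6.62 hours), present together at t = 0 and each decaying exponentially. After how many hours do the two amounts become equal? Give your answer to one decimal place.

40.2 hours

Set 818·(1/2)^(t/15) = 8580·(1/2)^(t/6.62).
Taking log₂: log₂(818/8580) = t·(1/15 − 1/6.62).
log₂(0.095338) = -3.3908; 1/15 − 1/6.62 = -0.084391.
t = -3.3908 / -0.084391 ≈ 40.18 hours.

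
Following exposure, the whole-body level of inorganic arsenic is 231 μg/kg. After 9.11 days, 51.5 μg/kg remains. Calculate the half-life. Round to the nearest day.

4 days

A/A₀ = 51.5/231 ≈ 0.22294.
n = log₂(4.4854) ≈ 2.1652 half-lives elapsed in 9.11 days.
t½ = 9.11/2.1652 ≈ 4.2074 days.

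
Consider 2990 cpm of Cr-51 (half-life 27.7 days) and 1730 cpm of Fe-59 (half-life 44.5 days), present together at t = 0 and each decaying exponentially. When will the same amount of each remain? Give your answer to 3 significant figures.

Set 2990·(1/2)^(t/27.7) = 1730·(1/2)^(t/44.5).
Taking log₂: log₂(2990/1730) = t·(1/27.7 − 1/44.5).
log₂(1.7283) = 0.78937; 1/27.7 − 1/44.5 = 0.013629.
t = 0.78937 / 0.013629 ≈ 57.918 days.

57.9 days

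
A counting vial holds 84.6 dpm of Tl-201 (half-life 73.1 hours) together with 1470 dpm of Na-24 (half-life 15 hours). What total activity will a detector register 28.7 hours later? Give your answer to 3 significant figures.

Tl-201: 84.6 × (1/2)^(28.7/73.1) = 84.6 × (1/2)^0.39261 ≈ 64.444 dpm.
Na-24: 1470 × (1/2)^(28.7/15) = 1470 × (1/2)^1.9133 ≈ 390.25 dpm.
Total = 64.444 + 390.25 ≈ 454.7 dpm.

455 dpm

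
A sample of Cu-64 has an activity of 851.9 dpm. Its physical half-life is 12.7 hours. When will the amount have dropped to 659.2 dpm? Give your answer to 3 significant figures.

4.70 hours

Fraction remaining = 659.2/851.9 ≈ 0.7738.
n = log₂(851.9/659.2) = ln(1.2923)/ln 2 ≈ 0.36997 half-lives.
t = n × t½ = 0.36997 × 12.7 ≈ 4.6986 hours.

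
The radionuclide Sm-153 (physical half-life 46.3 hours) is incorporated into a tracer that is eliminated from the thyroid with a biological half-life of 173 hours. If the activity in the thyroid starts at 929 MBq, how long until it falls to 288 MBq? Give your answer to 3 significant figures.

61.7 hours

1/t_eff = 1/t_phys + 1/t_biol = 1/46.3 + 1/173 = 0.027379 per hour.
t_eff = 46.3 × 173 / (46.3 + 173) ≈ 36.525 hours.
n = log₂(929/288) ≈ 1.6896; t = 1.6896 × 36.525 ≈ 61.713 hours.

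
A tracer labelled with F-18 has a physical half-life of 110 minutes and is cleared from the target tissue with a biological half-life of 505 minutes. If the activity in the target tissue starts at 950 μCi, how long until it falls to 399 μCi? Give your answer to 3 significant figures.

113 minutes

1/t_eff = 1/t_phys + 1/t_biol = 1/110 + 1/505 = 0.011071 per minute.
t_eff = 110 × 505 / (110 + 505) ≈ 90.325 minutes.
n = log₂(950/399) ≈ 1.2515; t = 1.2515 × 90.325 ≈ 113.05 minutes.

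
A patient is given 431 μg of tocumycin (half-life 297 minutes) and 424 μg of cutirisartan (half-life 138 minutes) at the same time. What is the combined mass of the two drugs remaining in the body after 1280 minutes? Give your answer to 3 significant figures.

22.4 μg

tocumycin: 431 × (1/2)^(1280/297) = 431 × (1/2)^4.3098 ≈ 21.732 μg.
cutirisartan: 424 × (1/2)^(1280/138) = 424 × (1/2)^9.2754 ≈ 0.68423 μg.
Total = 21.732 + 0.68423 ≈ 22.417 μg.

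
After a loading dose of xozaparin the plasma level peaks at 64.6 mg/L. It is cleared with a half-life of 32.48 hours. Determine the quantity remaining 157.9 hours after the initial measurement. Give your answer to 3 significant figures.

2.22 mg/L

Number of half-lives: n = 157.9/32.48 ≈ 4.8615.
Remaining = 64.6 × (1/2)^4.8615 = 64.6 × 0.0344 ≈ 2.2222 mg/L.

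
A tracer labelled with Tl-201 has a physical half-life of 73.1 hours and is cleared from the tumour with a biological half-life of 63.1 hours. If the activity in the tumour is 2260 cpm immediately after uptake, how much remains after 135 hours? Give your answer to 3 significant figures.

143 cpm

1/t_eff = 1/t_phys + 1/t_biol = 1/73.1 + 1/63.1 = 0.029528 per hour.
t_eff = 73.1 × 63.1 / (73.1 + 63.1) ≈ 33.866 hours.
Remaining = 2260 × (1/2)^(135/33.866) = 2260 × (1/2)^3.9862 ≈ 142.6 cpm.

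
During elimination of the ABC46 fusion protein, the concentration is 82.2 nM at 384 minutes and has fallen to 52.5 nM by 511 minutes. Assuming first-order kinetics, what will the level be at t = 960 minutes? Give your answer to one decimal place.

10.8 nM

Over Δt = 511 − 384 = 127 minutes, the level fell by a factor of 82.2/52.5 ≈ 1.5657.
n = log₂(1.5657) ≈ 0.64682 half-lives, so t½ = 127/0.64682 ≈ 196.34 minutes.
From t = 511 to t = 960: 52.5 × (1/2)^((960−511)/196.34) ≈ 10.759 nM.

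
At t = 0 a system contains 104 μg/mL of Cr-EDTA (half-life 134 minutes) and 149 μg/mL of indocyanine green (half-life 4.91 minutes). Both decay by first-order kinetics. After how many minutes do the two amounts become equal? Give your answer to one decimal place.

Set 104·(1/2)^(t/134) = 149·(1/2)^(t/4.91).
Taking log₂: log₂(104/149) = t·(1/134 − 1/4.91).
log₂(0.69799) = -0.51873; 1/134 − 1/4.91 = -0.1962.
t = -0.51873 / -0.1962 ≈ 2.6438 minutes.

2.6 minutes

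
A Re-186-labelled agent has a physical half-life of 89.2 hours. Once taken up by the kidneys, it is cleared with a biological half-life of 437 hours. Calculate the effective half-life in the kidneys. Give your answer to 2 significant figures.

1/t_eff = 1/t_phys + 1/t_biol = 1/89.2 + 1/437 = 0.013499 per hour.
t_eff = 89.2 × 437 / (89.2 + 437) ≈ 74.079 hours.

74 hours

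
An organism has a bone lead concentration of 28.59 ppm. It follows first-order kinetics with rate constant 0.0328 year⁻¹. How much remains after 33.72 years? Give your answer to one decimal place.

9.5 ppm

t½ = ln 2 / k = 0.69315 / 0.0328 ≈ 21.133 years.
Number of half-lives: n = 33.72/21.133 ≈ 1.5956.
Remaining = 28.59 × (1/2)^1.5956 = 28.59 × 0.33087 ≈ 9.4597 ppm.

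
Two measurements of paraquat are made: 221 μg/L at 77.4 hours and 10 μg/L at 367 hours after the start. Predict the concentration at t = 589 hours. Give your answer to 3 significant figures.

0.932 μg/L

Over Δt = 367 − 77.4 = 289.6 hours, the level fell by a factor of 221/10 ≈ 22.1.
n = log₂(22.1) ≈ 4.466 half-lives, so t½ = 289.6/4.466 ≈ 64.846 hours.
From t = 367 to t = 589: 10 × (1/2)^((589−367)/64.846) ≈ 0.93202 μg/L.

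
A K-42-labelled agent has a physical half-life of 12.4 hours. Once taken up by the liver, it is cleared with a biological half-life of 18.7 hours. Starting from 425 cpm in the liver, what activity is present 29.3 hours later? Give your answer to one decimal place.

27.9 cpm

1/t_eff = 1/t_phys + 1/t_biol = 1/12.4 + 1/18.7 = 0.13412 per hour.
t_eff = 12.4 × 18.7 / (12.4 + 18.7) ≈ 7.4559 hours.
Remaining = 425 × (1/2)^(29.3/7.4559) = 425 × (1/2)^3.9297 ≈ 27.888 cpm.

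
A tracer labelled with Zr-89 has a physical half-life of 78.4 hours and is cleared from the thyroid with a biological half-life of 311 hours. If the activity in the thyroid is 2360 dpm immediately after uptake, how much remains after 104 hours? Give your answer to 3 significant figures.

1/t_eff = 1/t_phys + 1/t_biol = 1/78.4 + 1/311 = 0.015971 per hour.
t_eff = 78.4 × 311 / (78.4 + 311) ≈ 62.615 hours.
Remaining = 2360 × (1/2)^(104/62.615) = 2360 × (1/2)^1.6609 ≈ 746.31 dpm.

746 dpm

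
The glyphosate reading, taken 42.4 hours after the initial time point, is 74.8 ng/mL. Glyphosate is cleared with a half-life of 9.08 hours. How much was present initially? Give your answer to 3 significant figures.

1900 ng/mL

Number of half-lives elapsed: n = 42.4/9.08 ≈ 4.6696.
A₀ = A × 2^n = 74.8 × 2^4.6696 = 74.8 × 25.45 ≈ 1903.7 ng/mL.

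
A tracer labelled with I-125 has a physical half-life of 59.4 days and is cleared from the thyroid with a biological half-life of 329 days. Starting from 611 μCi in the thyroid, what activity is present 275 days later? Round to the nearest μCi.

14 μCi

1/t_eff = 1/t_phys + 1/t_biol = 1/59.4 + 1/329 = 0.019875 per day.
t_eff = 59.4 × 329 / (59.4 + 329) ≈ 50.316 days.
Remaining = 611 × (1/2)^(275/50.316) = 611 × (1/2)^5.4655 ≈ 13.828 μCi.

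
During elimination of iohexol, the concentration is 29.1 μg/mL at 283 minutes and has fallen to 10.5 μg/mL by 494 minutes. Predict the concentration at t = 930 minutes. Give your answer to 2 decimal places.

1.28 μg/mL

Over Δt = 494 − 283 = 211 minutes, the level fell by a factor of 29.1/10.5 ≈ 2.7714.
n = log₂(2.7714) ≈ 1.4706 half-lives, so t½ = 211/1.4706 ≈ 143.48 minutes.
From t = 494 to t = 930: 10.5 × (1/2)^((930−494)/143.48) ≈ 1.2776 μg/mL.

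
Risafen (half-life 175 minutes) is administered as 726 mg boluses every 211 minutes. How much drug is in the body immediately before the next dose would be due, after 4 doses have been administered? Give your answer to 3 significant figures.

536 mg

The 4 doses were given 844, 633, 422, 211 minutes ago.
Total = 726·(1/2)^(844/175) + 726·(1/2)^(633/175) + 726·(1/2)^(422/175) + 726·(1/2)^(211/175)
      = 25.651 + 59.165 + 136.47 + 314.76 ≈ 536.04 mg.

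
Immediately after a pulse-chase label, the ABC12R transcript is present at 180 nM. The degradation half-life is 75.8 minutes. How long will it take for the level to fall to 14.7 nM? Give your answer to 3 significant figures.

274 minutes

Fraction remaining = 14.7/180 ≈ 0.081667.
n = log₂(180/14.7) = ln(12.245)/ln 2 ≈ 3.6141 half-lives.
t = n × t½ = 3.6141 × 75.8 ≈ 273.95 minutes.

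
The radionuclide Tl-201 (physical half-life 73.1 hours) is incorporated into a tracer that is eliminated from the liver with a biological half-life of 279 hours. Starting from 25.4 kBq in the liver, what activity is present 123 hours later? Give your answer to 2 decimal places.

5.83 kBq

1/t_eff = 1/t_phys + 1/t_biol = 1/73.1 + 1/279 = 0.017264 per hour.
t_eff = 73.1 × 279 / (73.1 + 279) ≈ 57.924 hours.
Remaining = 25.4 × (1/2)^(123/57.924) = 25.4 × (1/2)^2.1235 ≈ 5.8291 kBq.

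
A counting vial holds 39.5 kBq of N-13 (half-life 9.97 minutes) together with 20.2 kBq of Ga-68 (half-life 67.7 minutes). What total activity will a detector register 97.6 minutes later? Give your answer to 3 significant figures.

N-13: 39.5 × (1/2)^(97.6/9.97) = 39.5 × (1/2)^9.7894 ≈ 0.044638 kBq.
Ga-68: 20.2 × (1/2)^(97.6/67.7) = 20.2 × (1/2)^1.4417 ≈ 7.4365 kBq.
Total = 0.044638 + 7.4365 ≈ 7.4812 kBq.

7.48 kBq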